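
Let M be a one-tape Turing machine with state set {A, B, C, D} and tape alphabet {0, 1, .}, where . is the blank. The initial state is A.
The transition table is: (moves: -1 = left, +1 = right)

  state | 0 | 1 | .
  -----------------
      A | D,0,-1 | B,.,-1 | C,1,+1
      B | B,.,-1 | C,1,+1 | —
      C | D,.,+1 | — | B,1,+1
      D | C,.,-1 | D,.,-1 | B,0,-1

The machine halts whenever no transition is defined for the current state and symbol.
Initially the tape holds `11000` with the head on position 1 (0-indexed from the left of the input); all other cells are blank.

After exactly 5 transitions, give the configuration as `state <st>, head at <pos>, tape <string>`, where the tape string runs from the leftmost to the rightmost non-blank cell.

state=A head=1 tape=1[1]000   (A,1)→(B,.,-1)
state=B head=0 tape=[1].000   (B,1)→(C,1,+1)
state=C head=1 tape=1[.]000   (C,.)→(B,1,+1)
state=B head=2 tape=11[0]00   (B,0)→(B,.,-1)
state=B head=1 tape=1[1].00   (B,1)→(C,1,+1)
state=C head=2 tape=11[.]00
After 5 steps: state C, head at 2, tape 11.00.

state C, head at 2, tape 11.00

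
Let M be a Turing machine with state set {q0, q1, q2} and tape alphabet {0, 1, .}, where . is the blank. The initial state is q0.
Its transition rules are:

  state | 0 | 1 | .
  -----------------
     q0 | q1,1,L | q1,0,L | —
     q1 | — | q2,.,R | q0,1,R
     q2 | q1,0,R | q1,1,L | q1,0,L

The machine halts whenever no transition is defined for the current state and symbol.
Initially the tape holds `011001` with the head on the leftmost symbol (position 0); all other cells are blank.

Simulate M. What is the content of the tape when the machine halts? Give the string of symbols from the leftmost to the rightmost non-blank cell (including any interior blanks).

0.0001

state=q0 head=0 tape=.[0]11001   (q0,0)→(q1,1,L)
state=q1 head=-1 tape=[.]111001   (q1,.)→(q0,1,R)
state=q0 head=0 tape=1[1]11001   (q0,1)→(q1,0,L)
state=q1 head=-1 tape=[1]011001   (q1,1)→(q2,.,R)
state=q2 head=0 tape=.[0]11001   (q2,0)→(q1,0,R)
state=q1 head=1 tape=.0[1]1001   (q1,1)→(q2,.,R)
state=q2 head=2 tape=.0.[1]001   (q2,1)→(q1,1,L)
state=q1 head=1 tape=.0[.]1001   (q1,.)→(q0,1,R)
state=q0 head=2 tape=.01[1]001   (q0,1)→(q1,0,L)
state=q1 head=1 tape=.0[1]0001   (q1,1)→(q2,.,R)
state=q2 head=2 tape=.0.[0]001   (q2,0)→(q1,0,R)
state=q1 head=3 tape=.0.0[0]01
The non-blank tape span at halt is 0.0001.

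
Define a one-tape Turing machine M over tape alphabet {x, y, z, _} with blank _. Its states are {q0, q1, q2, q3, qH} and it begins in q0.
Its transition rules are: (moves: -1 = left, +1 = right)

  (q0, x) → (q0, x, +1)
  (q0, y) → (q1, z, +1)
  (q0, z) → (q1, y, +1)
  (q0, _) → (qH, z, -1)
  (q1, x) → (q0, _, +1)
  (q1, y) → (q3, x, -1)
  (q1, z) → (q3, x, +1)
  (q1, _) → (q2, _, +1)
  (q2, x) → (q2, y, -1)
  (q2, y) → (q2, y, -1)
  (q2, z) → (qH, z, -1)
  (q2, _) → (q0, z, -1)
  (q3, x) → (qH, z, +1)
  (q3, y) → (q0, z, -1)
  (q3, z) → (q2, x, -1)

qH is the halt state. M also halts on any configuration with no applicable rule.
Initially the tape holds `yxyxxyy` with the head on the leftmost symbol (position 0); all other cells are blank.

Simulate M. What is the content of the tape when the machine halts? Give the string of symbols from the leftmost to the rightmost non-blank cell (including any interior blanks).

z_yxy_xz

q0 | [y]xyxxyy_   read y → write z, move +1, go to q1
q1 | z[x]yxxyy_   read x → write _, move +1, go to q0
q0 | z_[y]xxyy_   read y → write z, move +1, go to q1
q1 | z_z[x]xyy_   read x → write _, move +1, go to q0
q0 | z_z_[x]yy_   read x → write x, move +1, go to q0
q0 | z_z_x[y]y_   read y → write z, move +1, go to q1
q1 | z_z_xz[y]_   read y → write x, move -1, go to q3
q3 | z_z_x[z]x_   read z → write x, move -1, go to q2
q2 | z_z_[x]xx_   read x → write y, move -1, go to q2
q2 | z_z[_]yxx_   read _ → write z, move -1, go to q0
q0 | z_[z]zyxx_   read z → write y, move +1, go to q1
q1 | z_y[z]yxx_   read z → write x, move +1, go to q3
q3 | z_yx[y]xx_   read y → write z, move -1, go to q0
q0 | z_y[x]zxx_   read x → write x, move +1, go to q0
q0 | z_yx[z]xx_   read z → write y, move +1, go to q1
q1 | z_yxy[x]x_   read x → write _, move +1, go to q0
q0 | z_yxy_[x]_   read x → write x, move +1, go to q0
q0 | z_yxy_x[_]   read _ → write z, move -1, go to qH
qH | z_yxy_[x]z
The non-blank tape span at halt is z_yxy_xz.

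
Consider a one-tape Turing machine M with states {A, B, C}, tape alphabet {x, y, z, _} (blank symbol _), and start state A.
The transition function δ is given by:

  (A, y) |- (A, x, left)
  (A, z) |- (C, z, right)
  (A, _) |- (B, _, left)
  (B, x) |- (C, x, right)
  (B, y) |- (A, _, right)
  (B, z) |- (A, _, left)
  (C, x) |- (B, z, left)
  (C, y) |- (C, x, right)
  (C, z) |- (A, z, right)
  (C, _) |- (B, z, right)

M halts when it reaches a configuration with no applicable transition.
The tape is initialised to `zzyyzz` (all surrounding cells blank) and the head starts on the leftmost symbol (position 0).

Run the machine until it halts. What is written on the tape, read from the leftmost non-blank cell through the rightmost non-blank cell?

A | [z]zyyzz_   read z → write z, move right, go to C
C | z[z]yyzz_   read z → write z, move right, go to A
A | zz[y]yzz_   read y → write x, move left, go to A
A | z[z]xyzz_   read z → write z, move right, go to C
C | zz[x]yzz_   read x → write z, move left, go to B
B | z[z]zyzz_   read z → write _, move left, go to A
A | [z]_zyzz_   read z → write z, move right, go to C
C | z[_]zyzz_   read _ → write z, move right, go to B
B | zz[z]yzz_   read z → write _, move left, go to A
A | z[z]_yzz_   read z → write z, move right, go to C
C | zz[_]yzz_   read _ → write z, move right, go to B
B | zzz[y]zz_   read y → write _, move right, go to A
A | zzz_[z]z_   read z → write z, move right, go to C
C | zzz_z[z]_   read z → write z, move right, go to A
A | zzz_zz[_]   read _ → write _, move left, go to B
B | zzz_z[z]_   read z → write _, move left, go to A
A | zzz_[z]__   read z → write z, move right, go to C
C | zzz_z[_]_   read _ → write z, move right, go to B
B | zzz_zz[_]
The non-blank tape span at halt is zzz_zz.

zzz_zz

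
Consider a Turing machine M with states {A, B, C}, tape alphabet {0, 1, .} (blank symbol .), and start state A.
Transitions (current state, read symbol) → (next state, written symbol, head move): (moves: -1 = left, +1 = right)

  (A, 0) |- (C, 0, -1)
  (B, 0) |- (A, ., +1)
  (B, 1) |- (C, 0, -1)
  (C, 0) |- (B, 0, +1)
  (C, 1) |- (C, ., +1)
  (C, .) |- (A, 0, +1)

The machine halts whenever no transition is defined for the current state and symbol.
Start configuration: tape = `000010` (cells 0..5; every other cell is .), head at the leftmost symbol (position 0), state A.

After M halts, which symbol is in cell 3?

.

state=A head=0 tape=.[0]00010   (A,0)→(C,0,-1)
state=C head=-1 tape=[.]000010   (C,.)→(A,0,+1)
state=A head=0 tape=0[0]00010   (A,0)→(C,0,-1)
state=C head=-1 tape=[0]000010   (C,0)→(B,0,+1)
state=B head=0 tape=0[0]00010   (B,0)→(A,.,+1)
state=A head=1 tape=0.[0]0010   (A,0)→(C,0,-1)
state=C head=0 tape=0[.]00010   (C,.)→(A,0,+1)
state=A head=1 tape=00[0]0010   (A,0)→(C,0,-1)
state=C head=0 tape=0[0]00010   (C,0)→(B,0,+1)
state=B head=1 tape=00[0]0010   (B,0)→(A,.,+1)
state=A head=2 tape=00.[0]010   (A,0)→(C,0,-1)
state=C head=1 tape=00[.]0010   (C,.)→(A,0,+1)
state=A head=2 tape=000[0]010   (A,0)→(C,0,-1)
state=C head=1 tape=00[0]0010   (C,0)→(B,0,+1)
state=B head=2 tape=000[0]010   (B,0)→(A,.,+1)
state=A head=3 tape=000.[0]10   (A,0)→(C,0,-1)
state=C head=2 tape=000[.]010   (C,.)→(A,0,+1)
state=A head=3 tape=0000[0]10   (A,0)→(C,0,-1)
state=C head=2 tape=000[0]010   (C,0)→(B,0,+1)
state=B head=3 tape=0000[0]10   (B,0)→(A,.,+1)
state=A head=4 tape=0000.[1]0
Cell 3 holds . when M halts.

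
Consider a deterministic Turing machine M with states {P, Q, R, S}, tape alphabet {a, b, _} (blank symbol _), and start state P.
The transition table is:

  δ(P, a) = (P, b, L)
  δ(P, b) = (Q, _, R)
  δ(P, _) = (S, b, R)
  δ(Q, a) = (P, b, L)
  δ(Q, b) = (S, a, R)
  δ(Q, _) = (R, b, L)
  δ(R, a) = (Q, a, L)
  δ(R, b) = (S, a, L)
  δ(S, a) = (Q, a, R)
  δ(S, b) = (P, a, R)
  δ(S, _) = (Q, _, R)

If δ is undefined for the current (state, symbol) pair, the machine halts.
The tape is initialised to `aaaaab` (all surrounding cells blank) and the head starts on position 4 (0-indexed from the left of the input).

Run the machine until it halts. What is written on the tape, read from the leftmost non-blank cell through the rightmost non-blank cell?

ba_aa_a_b

P | _aaaa[a]b__   read a → write b, move L, go to P
P | _aaa[a]bb__   read a → write b, move L, go to P
P | _aa[a]bbb__   read a → write b, move L, go to P
P | _a[a]bbbb__   read a → write b, move L, go to P
P | _[a]bbbbb__   read a → write b, move L, go to P
P | [_]bbbbbb__   read _ → write b, move R, go to S
S | b[b]bbbbb__   read b → write a, move R, go to P
P | ba[b]bbbb__   read b → write _, move R, go to Q
Q | ba_[b]bbb__   read b → write a, move R, go to S
S | ba_a[b]bb__   read b → write a, move R, go to P
P | ba_aa[b]b__   read b → write _, move R, go to Q
Q | ba_aa_[b]__   read b → write a, move R, go to S
S | ba_aa_a[_]_   read _ → write _, move R, go to Q
Q | ba_aa_a_[_]   read _ → write b, move L, go to R
R | ba_aa_a[_]b
The non-blank tape span at halt is ba_aa_a_b.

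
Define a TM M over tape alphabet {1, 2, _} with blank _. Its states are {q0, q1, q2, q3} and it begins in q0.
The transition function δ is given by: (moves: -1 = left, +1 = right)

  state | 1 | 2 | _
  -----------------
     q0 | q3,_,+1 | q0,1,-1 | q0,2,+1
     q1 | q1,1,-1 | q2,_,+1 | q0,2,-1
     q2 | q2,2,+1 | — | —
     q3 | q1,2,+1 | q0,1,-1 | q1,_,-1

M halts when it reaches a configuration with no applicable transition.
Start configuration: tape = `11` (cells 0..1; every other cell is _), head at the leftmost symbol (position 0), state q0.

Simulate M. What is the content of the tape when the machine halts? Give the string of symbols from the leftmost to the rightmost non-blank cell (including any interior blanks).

state=q0 head=0 tape=_[1]1__   (q0,1)→(q3,_,+1)
state=q3 head=1 tape=__[1]__   (q3,1)→(q1,2,+1)
state=q1 head=2 tape=__2[_]_   (q1,_)→(q0,2,-1)
state=q0 head=1 tape=__[2]2_   (q0,2)→(q0,1,-1)
state=q0 head=0 tape=_[_]12_   (q0,_)→(q0,2,+1)
state=q0 head=1 tape=_2[1]2_   (q0,1)→(q3,_,+1)
state=q3 head=2 tape=_2_[2]_   (q3,2)→(q0,1,-1)
state=q0 head=1 tape=_2[_]1_   (q0,_)→(q0,2,+1)
state=q0 head=2 tape=_22[1]_   (q0,1)→(q3,_,+1)
state=q3 head=3 tape=_22_[_]   (q3,_)→(q1,_,-1)
state=q1 head=2 tape=_22[_]_   (q1,_)→(q0,2,-1)
state=q0 head=1 tape=_2[2]2_   (q0,2)→(q0,1,-1)
state=q0 head=0 tape=_[2]12_   (q0,2)→(q0,1,-1)
state=q0 head=-1 tape=[_]112_   (q0,_)→(q0,2,+1)
state=q0 head=0 tape=2[1]12_   (q0,1)→(q3,_,+1)
state=q3 head=1 tape=2_[1]2_   (q3,1)→(q1,2,+1)
state=q1 head=2 tape=2_2[2]_   (q1,2)→(q2,_,+1)
state=q2 head=3 tape=2_2_[_]
The non-blank tape span at halt is 2_2.

2_2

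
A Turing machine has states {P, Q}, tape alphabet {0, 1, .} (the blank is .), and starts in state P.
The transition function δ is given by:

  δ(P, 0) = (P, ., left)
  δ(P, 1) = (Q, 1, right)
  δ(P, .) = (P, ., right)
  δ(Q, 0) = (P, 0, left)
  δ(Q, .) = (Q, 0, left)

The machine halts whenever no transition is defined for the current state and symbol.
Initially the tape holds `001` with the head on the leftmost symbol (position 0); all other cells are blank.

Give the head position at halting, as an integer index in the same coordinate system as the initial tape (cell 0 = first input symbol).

state=P head=0 tape=.[0]01.   (P,0)→(P,.,left)
state=P head=-1 tape=[.].01.   (P,.)→(P,.,right)
state=P head=0 tape=.[.]01.   (P,.)→(P,.,right)
state=P head=1 tape=..[0]1.   (P,0)→(P,.,left)
state=P head=0 tape=.[.].1.   (P,.)→(P,.,right)
state=P head=1 tape=..[.]1.   (P,.)→(P,.,right)
state=P head=2 tape=...[1].   (P,1)→(Q,1,right)
state=Q head=3 tape=...1[.]   (Q,.)→(Q,0,left)
state=Q head=2 tape=...[1]0
At halt the head is at cell 2.

2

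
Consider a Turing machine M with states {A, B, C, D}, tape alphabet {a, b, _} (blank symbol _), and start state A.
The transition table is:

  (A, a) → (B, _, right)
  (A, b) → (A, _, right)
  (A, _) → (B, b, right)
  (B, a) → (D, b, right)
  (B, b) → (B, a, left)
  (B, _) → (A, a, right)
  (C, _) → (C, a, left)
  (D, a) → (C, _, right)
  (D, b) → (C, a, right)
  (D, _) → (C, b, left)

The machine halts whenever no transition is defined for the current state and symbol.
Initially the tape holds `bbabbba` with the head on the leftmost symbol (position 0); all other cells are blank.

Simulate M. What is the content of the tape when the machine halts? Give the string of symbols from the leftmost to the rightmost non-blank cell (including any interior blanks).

aaa_bb

A | [b]babbba_   read b → write _, move right, go to A
A | _[b]abbba_   read b → write _, move right, go to A
A | __[a]bbba_   read a → write _, move right, go to B
B | ___[b]bba_   read b → write a, move left, go to B
B | __[_]abba_   read _ → write a, move right, go to A
A | __a[a]bba_   read a → write _, move right, go to B
B | __a_[b]ba_   read b → write a, move left, go to B
B | __a[_]aba_   read _ → write a, move right, go to A
A | __aa[a]ba_   read a → write _, move right, go to B
B | __aa_[b]a_   read b → write a, move left, go to B
B | __aa[_]aa_   read _ → write a, move right, go to A
A | __aaa[a]a_   read a → write _, move right, go to B
B | __aaa_[a]_   read a → write b, move right, go to D
D | __aaa_b[_]   read _ → write b, move left, go to C
C | __aaa_[b]b
The non-blank tape span at halt is aaa_bb.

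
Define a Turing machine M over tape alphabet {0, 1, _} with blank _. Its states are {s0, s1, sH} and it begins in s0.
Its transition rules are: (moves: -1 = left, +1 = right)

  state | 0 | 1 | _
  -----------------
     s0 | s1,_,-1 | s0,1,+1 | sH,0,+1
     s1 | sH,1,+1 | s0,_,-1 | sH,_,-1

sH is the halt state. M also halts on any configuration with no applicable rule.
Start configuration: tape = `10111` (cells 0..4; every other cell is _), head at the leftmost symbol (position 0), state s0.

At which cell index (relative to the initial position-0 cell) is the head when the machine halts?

state=s0 head=0 tape=_[1]0111   (s0,1)→(s0,1,+1)
state=s0 head=1 tape=_1[0]111   (s0,0)→(s1,_,-1)
state=s1 head=0 tape=_[1]_111   (s1,1)→(s0,_,-1)
state=s0 head=-1 tape=[_]__111   (s0,_)→(sH,0,+1)
state=sH head=0 tape=0[_]_111
At halt the head is at cell 0.

0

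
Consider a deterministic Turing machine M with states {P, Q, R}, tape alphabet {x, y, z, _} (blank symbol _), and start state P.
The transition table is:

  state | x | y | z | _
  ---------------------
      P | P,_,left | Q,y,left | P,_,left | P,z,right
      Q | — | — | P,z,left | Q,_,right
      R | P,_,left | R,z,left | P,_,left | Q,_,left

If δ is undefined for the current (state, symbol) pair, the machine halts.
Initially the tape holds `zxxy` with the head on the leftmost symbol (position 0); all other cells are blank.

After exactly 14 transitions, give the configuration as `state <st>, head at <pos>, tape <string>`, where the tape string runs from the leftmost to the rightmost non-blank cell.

state P, head at -2, tape z____y

P | __[z]xxy   read z → write _, move left, go to P
P | _[_]_xxy   read _ → write z, move right, go to P
P | _z[_]xxy   read _ → write z, move right, go to P
P | _zz[x]xy   read x → write _, move left, go to P
P | _z[z]_xy   read z → write _, move left, go to P
P | _[z]__xy   read z → write _, move left, go to P
P | [_]___xy   read _ → write z, move right, go to P
P | z[_]__xy   read _ → write z, move right, go to P
P | zz[_]_xy   read _ → write z, move right, go to P
P | zzz[_]xy   read _ → write z, move right, go to P
P | zzzz[x]y   read x → write _, move left, go to P
P | zzz[z]_y   read z → write _, move left, go to P
P | zz[z]__y   read z → write _, move left, go to P
P | z[z]___y   read z → write _, move left, go to P
P | [z]____y
After 14 steps: state P, head at -2, tape z____y.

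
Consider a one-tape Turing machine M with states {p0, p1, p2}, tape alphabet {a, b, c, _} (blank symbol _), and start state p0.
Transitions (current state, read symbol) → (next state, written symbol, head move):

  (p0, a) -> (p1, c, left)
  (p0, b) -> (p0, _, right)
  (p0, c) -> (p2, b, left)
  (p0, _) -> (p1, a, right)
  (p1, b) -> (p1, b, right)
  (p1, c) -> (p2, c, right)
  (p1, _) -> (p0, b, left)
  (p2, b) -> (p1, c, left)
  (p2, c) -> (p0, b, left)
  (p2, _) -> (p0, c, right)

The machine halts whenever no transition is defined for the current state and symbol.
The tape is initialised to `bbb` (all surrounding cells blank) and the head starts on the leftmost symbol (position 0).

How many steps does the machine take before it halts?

15

p0 | [b]bb__   read b → write _, move right, go to p0
p0 | _[b]b__   read b → write _, move right, go to p0
p0 | __[b]__   read b → write _, move right, go to p0
p0 | ___[_]_   read _ → write a, move right, go to p1
p1 | ___a[_]   read _ → write b, move left, go to p0
p0 | ___[a]b   read a → write c, move left, go to p1
p1 | __[_]cb   read _ → write b, move left, go to p0
p0 | _[_]bcb   read _ → write a, move right, go to p1
p1 | _a[b]cb   read b → write b, move right, go to p1
p1 | _ab[c]b   read c → write c, move right, go to p2
p2 | _abc[b]   read b → write c, move left, go to p1
p1 | _ab[c]c   read c → write c, move right, go to p2
p2 | _abc[c]   read c → write b, move left, go to p0
p0 | _ab[c]b   read c → write b, move left, go to p2
p2 | _a[b]bb   read b → write c, move left, go to p1
p1 | _[a]cbb
M halts after 15 transitions.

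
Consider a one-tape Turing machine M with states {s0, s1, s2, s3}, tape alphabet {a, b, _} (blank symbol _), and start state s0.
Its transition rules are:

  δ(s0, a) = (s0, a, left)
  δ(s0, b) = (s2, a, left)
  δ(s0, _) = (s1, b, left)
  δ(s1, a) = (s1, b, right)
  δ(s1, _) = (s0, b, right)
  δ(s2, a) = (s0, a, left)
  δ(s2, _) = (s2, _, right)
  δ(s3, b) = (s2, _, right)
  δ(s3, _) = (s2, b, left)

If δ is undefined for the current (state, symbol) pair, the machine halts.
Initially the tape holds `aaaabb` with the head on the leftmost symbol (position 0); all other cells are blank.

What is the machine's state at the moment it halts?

s2

s0 | __[a]aaabb   read a → write a, move left, go to s0
s0 | _[_]aaaabb   read _ → write b, move left, go to s1
s1 | [_]baaaabb   read _ → write b, move right, go to s0
s0 | b[b]aaaabb   read b → write a, move left, go to s2
s2 | [b]aaaaabb
No transition is defined for (s2, b); M halts in state s2.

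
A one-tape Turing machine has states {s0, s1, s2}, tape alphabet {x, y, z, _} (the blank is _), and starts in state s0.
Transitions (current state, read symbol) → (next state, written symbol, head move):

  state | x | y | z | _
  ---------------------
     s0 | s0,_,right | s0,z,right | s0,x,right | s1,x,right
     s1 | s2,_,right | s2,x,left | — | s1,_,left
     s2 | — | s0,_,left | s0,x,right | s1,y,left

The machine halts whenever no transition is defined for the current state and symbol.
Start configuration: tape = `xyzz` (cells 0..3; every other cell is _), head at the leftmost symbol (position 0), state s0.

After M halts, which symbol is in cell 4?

y

s0 | [x]yzz__   read x → write _, move right, go to s0
s0 | _[y]zz__   read y → write z, move right, go to s0
s0 | _z[z]z__   read z → write x, move right, go to s0
s0 | _zx[z]__   read z → write x, move right, go to s0
s0 | _zxx[_]_   read _ → write x, move right, go to s1
s1 | _zxxx[_]   read _ → write _, move left, go to s1
s1 | _zxx[x]_   read x → write _, move right, go to s2
s2 | _zxx_[_]   read _ → write y, move left, go to s1
s1 | _zxx[_]y   read _ → write _, move left, go to s1
s1 | _zx[x]_y   read x → write _, move right, go to s2
s2 | _zx_[_]y   read _ → write y, move left, go to s1
s1 | _zx[_]yy   read _ → write _, move left, go to s1
s1 | _z[x]_yy   read x → write _, move right, go to s2
s2 | _z_[_]yy   read _ → write y, move left, go to s1
s1 | _z[_]yyy   read _ → write _, move left, go to s1
s1 | _[z]_yyy
Cell 4 holds y when M halts.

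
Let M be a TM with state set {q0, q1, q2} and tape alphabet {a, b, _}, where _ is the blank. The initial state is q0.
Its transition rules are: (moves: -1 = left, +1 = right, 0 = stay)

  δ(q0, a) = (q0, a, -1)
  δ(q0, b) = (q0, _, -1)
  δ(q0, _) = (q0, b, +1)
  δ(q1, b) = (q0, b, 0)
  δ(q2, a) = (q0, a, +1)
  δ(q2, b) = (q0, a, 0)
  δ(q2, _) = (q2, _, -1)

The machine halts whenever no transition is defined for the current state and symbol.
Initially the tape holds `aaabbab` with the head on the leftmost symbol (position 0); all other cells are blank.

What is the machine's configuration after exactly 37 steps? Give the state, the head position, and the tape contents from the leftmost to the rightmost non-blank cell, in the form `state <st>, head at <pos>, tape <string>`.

q0 | ______[a]aabbab   read a → write a, move -1, go to q0
q0 | _____[_]aaabbab   read _ → write b, move +1, go to q0
q0 | _____b[a]aabbab   read a → write a, move -1, go to q0
q0 | _____[b]aaabbab   read b → write _, move -1, go to q0
q0 | ____[_]_aaabbab   read _ → write b, move +1, go to q0
q0 | ____b[_]aaabbab   read _ → write b, move +1, go to q0
q0 | ____bb[a]aabbab   read a → write a, move -1, go to q0
q0 | ____b[b]aaabbab   read b → write _, move -1, go to q0
q0 | ____[b]_aaabbab   read b → write _, move -1, go to q0
q0 | ___[_]__aaabbab   read _ → write b, move +1, go to q0
q0 | ___b[_]_aaabbab   read _ → write b, move +1, go to q0
q0 | ___bb[_]aaabbab   read _ → write b, move +1, go to q0
q0 | ___bbb[a]aabbab   read a → write a, move -1, go to q0
q0 | ___bb[b]aaabbab   read b → write _, move -1, go to q0
q0 | ___b[b]_aaabbab   read b → write _, move -1, go to q0
q0 | ___[b]__aaabbab   read b → write _, move -1, go to q0
q0 | __[_]___aaabbab   read _ → write b, move +1, go to q0
q0 | __b[_]__aaabbab   read _ → write b, move +1, go to q0
q0 | __bb[_]_aaabbab   read _ → write b, move +1, go to q0
q0 | __bbb[_]aaabbab   read _ → write b, move +1, go to q0
q0 | __bbbb[a]aabbab   read a → write a, move -1, go to q0
q0 | __bbb[b]aaabbab   read b → write _, move -1, go to q0
q0 | __bb[b]_aaabbab   read b → write _, move -1, go to q0
q0 | __b[b]__aaabbab   read b → write _, move -1, go to q0
q0 | __[b]___aaabbab   read b → write _, move -1, go to q0
q0 | _[_]____aaabbab   read _ → write b, move +1, go to q0
q0 | _b[_]___aaabbab   read _ → write b, move +1, go to q0
q0 | _bb[_]__aaabbab   read _ → write b, move +1, go to q0
q0 | _bbb[_]_aaabbab   read _ → write b, move +1, go to q0
q0 | _bbbb[_]aaabbab   read _ → write b, move +1, go to q0
q0 | _bbbbb[a]aabbab   read a → write a, move -1, go to q0
q0 | _bbbb[b]aaabbab   read b → write _, move -1, go to q0
q0 | _bbb[b]_aaabbab   read b → write _, move -1, go to q0
q0 | _bb[b]__aaabbab   read b → write _, move -1, go to q0
q0 | _b[b]___aaabbab   read b → write _, move -1, go to q0
q0 | _[b]____aaabbab   read b → write _, move -1, go to q0
q0 | [_]_____aaabbab   read _ → write b, move +1, go to q0
q0 | b[_]____aaabbab
After 37 steps: state q0, head at -5, tape b_____aaabbab.

state q0, head at -5, tape b_____aaabbab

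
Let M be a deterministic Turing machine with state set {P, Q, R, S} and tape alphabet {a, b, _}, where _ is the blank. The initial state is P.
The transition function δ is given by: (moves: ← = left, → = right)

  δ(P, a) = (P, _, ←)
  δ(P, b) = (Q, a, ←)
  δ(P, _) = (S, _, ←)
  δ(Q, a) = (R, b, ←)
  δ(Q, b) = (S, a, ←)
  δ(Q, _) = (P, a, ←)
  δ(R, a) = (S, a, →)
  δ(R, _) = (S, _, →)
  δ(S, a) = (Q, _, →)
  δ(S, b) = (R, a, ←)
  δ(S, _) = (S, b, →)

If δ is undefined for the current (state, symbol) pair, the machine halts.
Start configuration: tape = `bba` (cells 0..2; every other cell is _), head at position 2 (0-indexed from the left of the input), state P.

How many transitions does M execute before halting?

state=P head=2 tape=_bb[a]_   (P,a)→(P,_,←)
state=P head=1 tape=_b[b]__   (P,b)→(Q,a,←)
state=Q head=0 tape=_[b]a__   (Q,b)→(S,a,←)
state=S head=-1 tape=[_]aa__   (S,_)→(S,b,→)
state=S head=0 tape=b[a]a__   (S,a)→(Q,_,→)
state=Q head=1 tape=b_[a]__   (Q,a)→(R,b,←)
state=R head=0 tape=b[_]b__   (R,_)→(S,_,→)
state=S head=1 tape=b_[b]__   (S,b)→(R,a,←)
state=R head=0 tape=b[_]a__   (R,_)→(S,_,→)
state=S head=1 tape=b_[a]__   (S,a)→(Q,_,→)
state=Q head=2 tape=b__[_]_   (Q,_)→(P,a,←)
state=P head=1 tape=b_[_]a_   (P,_)→(S,_,←)
state=S head=0 tape=b[_]_a_   (S,_)→(S,b,→)
state=S head=1 tape=bb[_]a_   (S,_)→(S,b,→)
state=S head=2 tape=bbb[a]_   (S,a)→(Q,_,→)
state=Q head=3 tape=bbb_[_]   (Q,_)→(P,a,←)
state=P head=2 tape=bbb[_]a   (P,_)→(S,_,←)
state=S head=1 tape=bb[b]_a   (S,b)→(R,a,←)
state=R head=0 tape=b[b]a_a
M halts after 18 transitions.

18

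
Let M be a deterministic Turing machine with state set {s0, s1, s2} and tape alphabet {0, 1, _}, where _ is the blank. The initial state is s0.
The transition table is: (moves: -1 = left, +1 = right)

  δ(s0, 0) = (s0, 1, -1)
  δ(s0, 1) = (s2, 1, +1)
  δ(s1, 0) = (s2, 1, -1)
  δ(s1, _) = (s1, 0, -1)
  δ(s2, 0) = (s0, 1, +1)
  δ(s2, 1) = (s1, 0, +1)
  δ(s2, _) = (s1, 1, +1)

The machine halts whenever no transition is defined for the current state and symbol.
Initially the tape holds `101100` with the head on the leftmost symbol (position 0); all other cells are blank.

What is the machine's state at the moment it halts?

s0

s0 | [1]01100_   read 1 → write 1, move +1, go to s2
s2 | 1[0]1100_   read 0 → write 1, move +1, go to s0
s0 | 11[1]100_   read 1 → write 1, move +1, go to s2
s2 | 111[1]00_   read 1 → write 0, move +1, go to s1
s1 | 1110[0]0_   read 0 → write 1, move -1, go to s2
s2 | 111[0]10_   read 0 → write 1, move +1, go to s0
s0 | 1111[1]0_   read 1 → write 1, move +1, go to s2
s2 | 11111[0]_   read 0 → write 1, move +1, go to s0
s0 | 111111[_]
No transition is defined for (s0, _); M halts in state s0.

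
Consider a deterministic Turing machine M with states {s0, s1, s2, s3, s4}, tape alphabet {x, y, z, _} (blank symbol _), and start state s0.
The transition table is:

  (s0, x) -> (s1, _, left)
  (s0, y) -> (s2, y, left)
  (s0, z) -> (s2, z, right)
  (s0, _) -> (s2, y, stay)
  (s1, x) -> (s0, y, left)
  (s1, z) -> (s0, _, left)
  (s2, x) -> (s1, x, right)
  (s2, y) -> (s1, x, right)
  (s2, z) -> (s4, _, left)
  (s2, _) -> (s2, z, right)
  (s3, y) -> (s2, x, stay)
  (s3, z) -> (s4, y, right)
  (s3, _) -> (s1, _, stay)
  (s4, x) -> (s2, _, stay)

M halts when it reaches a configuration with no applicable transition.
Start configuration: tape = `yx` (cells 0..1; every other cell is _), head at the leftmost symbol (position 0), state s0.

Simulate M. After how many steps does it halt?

state=s0 head=0 tape=__[y]x   (s0,y)→(s2,y,left)
state=s2 head=-1 tape=_[_]yx   (s2,_)→(s2,z,right)
state=s2 head=0 tape=_z[y]x   (s2,y)→(s1,x,right)
state=s1 head=1 tape=_zx[x]   (s1,x)→(s0,y,left)
state=s0 head=0 tape=_z[x]y   (s0,x)→(s1,_,left)
state=s1 head=-1 tape=_[z]_y   (s1,z)→(s0,_,left)
state=s0 head=-2 tape=[_]__y   (s0,_)→(s2,y,stay)
state=s2 head=-2 tape=[y]__y   (s2,y)→(s1,x,right)
state=s1 head=-1 tape=x[_]_y
M halts after 8 transitions.

8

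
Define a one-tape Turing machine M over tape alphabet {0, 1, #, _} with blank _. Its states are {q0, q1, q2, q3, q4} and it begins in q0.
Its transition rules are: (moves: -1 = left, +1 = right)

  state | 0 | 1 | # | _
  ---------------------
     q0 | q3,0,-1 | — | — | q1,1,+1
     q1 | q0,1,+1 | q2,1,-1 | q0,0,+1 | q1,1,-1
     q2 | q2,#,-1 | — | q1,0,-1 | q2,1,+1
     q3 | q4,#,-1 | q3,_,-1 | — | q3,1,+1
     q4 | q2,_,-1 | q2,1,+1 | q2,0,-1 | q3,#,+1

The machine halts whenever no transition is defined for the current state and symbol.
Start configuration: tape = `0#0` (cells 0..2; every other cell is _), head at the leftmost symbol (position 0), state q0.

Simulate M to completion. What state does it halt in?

state=q0 head=0 tape=__[0]#0   (q0,0)→(q3,0,-1)
state=q3 head=-1 tape=_[_]0#0   (q3,_)→(q3,1,+1)
state=q3 head=0 tape=_1[0]#0   (q3,0)→(q4,#,-1)
state=q4 head=-1 tape=_[1]##0   (q4,1)→(q2,1,+1)
state=q2 head=0 tape=_1[#]#0   (q2,#)→(q1,0,-1)
state=q1 head=-1 tape=_[1]0#0   (q1,1)→(q2,1,-1)
state=q2 head=-2 tape=[_]10#0   (q2,_)→(q2,1,+1)
state=q2 head=-1 tape=1[1]0#0
No transition is defined for (q2, 1); M halts in state q2.

q2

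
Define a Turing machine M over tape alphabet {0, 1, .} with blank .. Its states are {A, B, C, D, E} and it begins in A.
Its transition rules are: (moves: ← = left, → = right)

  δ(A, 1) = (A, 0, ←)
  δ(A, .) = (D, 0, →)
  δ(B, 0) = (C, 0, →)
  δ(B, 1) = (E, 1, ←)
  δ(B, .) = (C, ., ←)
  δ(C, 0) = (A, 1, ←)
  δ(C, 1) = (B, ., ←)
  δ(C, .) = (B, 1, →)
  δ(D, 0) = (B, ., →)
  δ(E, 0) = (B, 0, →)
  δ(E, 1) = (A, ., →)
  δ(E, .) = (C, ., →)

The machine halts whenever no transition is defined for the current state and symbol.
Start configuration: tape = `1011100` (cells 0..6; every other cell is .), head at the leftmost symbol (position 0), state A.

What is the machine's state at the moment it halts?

A

state=A head=0 tape=.[1]011100   (A,1)→(A,0,←)
state=A head=-1 tape=[.]0011100   (A,.)→(D,0,→)
state=D head=0 tape=0[0]011100   (D,0)→(B,.,→)
state=B head=1 tape=0.[0]11100   (B,0)→(C,0,→)
state=C head=2 tape=0.0[1]1100   (C,1)→(B,.,←)
state=B head=1 tape=0.[0].1100   (B,0)→(C,0,→)
state=C head=2 tape=0.0[.]1100   (C,.)→(B,1,→)
state=B head=3 tape=0.01[1]100   (B,1)→(E,1,←)
state=E head=2 tape=0.0[1]1100   (E,1)→(A,.,→)
state=A head=3 tape=0.0.[1]100   (A,1)→(A,0,←)
state=A head=2 tape=0.0[.]0100   (A,.)→(D,0,→)
state=D head=3 tape=0.00[0]100   (D,0)→(B,.,→)
state=B head=4 tape=0.00.[1]00   (B,1)→(E,1,←)
state=E head=3 tape=0.00[.]100   (E,.)→(C,.,→)
state=C head=4 tape=0.00.[1]00   (C,1)→(B,.,←)
state=B head=3 tape=0.00[.].00   (B,.)→(C,.,←)
state=C head=2 tape=0.0[0]..00   (C,0)→(A,1,←)
state=A head=1 tape=0.[0]1..00
No transition is defined for (A, 0); M halts in state A.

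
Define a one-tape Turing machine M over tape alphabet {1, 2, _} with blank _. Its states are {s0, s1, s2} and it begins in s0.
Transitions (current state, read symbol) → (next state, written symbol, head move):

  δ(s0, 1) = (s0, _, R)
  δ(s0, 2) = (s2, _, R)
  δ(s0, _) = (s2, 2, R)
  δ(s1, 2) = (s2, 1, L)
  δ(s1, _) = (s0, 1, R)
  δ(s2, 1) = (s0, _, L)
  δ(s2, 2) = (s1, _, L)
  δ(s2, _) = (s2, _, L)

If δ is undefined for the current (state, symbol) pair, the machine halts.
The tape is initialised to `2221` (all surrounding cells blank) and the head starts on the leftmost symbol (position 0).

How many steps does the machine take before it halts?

14

s0 | __[2]221   read 2 → write _, move R, go to s2
s2 | ___[2]21   read 2 → write _, move L, go to s1
s1 | __[_]_21   read _ → write 1, move R, go to s0
s0 | __1[_]21   read _ → write 2, move R, go to s2
s2 | __12[2]1   read 2 → write _, move L, go to s1
s1 | __1[2]_1   read 2 → write 1, move L, go to s2
s2 | __[1]1_1   read 1 → write _, move L, go to s0
s0 | _[_]_1_1   read _ → write 2, move R, go to s2
s2 | _2[_]1_1   read _ → write _, move L, go to s2
s2 | _[2]_1_1   read 2 → write _, move L, go to s1
s1 | [_]__1_1   read _ → write 1, move R, go to s0
s0 | 1[_]_1_1   read _ → write 2, move R, go to s2
s2 | 12[_]1_1   read _ → write _, move L, go to s2
s2 | 1[2]_1_1   read 2 → write _, move L, go to s1
s1 | [1]__1_1
M halts after 14 transitions.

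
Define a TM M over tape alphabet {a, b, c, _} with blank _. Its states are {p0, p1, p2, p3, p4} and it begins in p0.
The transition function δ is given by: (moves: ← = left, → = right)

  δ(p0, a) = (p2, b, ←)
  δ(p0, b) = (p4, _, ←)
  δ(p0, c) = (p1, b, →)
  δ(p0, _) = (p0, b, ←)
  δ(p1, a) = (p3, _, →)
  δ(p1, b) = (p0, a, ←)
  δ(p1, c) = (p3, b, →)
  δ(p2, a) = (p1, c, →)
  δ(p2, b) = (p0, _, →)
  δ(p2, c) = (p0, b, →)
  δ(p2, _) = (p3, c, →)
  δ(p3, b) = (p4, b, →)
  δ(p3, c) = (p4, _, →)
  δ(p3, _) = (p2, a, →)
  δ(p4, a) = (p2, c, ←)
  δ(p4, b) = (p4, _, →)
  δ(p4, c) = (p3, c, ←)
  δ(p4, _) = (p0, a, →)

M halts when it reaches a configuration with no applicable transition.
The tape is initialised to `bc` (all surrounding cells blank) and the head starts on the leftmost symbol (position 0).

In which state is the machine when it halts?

state=p0 head=0 tape=__[b]c_   (p0,b)→(p4,_,←)
state=p4 head=-1 tape=_[_]_c_   (p4,_)→(p0,a,→)
state=p0 head=0 tape=_a[_]c_   (p0,_)→(p0,b,←)
state=p0 head=-1 tape=_[a]bc_   (p0,a)→(p2,b,←)
state=p2 head=-2 tape=[_]bbc_   (p2,_)→(p3,c,→)
state=p3 head=-1 tape=c[b]bc_   (p3,b)→(p4,b,→)
state=p4 head=0 tape=cb[b]c_   (p4,b)→(p4,_,→)
state=p4 head=1 tape=cb_[c]_   (p4,c)→(p3,c,←)
state=p3 head=0 tape=cb[_]c_   (p3,_)→(p2,a,→)
state=p2 head=1 tape=cba[c]_   (p2,c)→(p0,b,→)
state=p0 head=2 tape=cbab[_]   (p0,_)→(p0,b,←)
state=p0 head=1 tape=cba[b]b   (p0,b)→(p4,_,←)
state=p4 head=0 tape=cb[a]_b   (p4,a)→(p2,c,←)
state=p2 head=-1 tape=c[b]c_b   (p2,b)→(p0,_,→)
state=p0 head=0 tape=c_[c]_b   (p0,c)→(p1,b,→)
state=p1 head=1 tape=c_b[_]b
No transition is defined for (p1, _); M halts in state p1.

p1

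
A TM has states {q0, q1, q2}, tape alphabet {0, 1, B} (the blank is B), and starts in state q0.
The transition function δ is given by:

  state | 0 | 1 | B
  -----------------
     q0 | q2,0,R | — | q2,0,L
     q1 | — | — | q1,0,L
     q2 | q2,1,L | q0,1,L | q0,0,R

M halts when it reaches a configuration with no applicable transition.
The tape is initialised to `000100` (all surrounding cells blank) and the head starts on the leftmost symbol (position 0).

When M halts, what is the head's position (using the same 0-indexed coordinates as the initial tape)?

0

state=q0 head=0 tape=B[0]00100   (q0,0)→(q2,0,R)
state=q2 head=1 tape=B0[0]0100   (q2,0)→(q2,1,L)
state=q2 head=0 tape=B[0]10100   (q2,0)→(q2,1,L)
state=q2 head=-1 tape=[B]110100   (q2,B)→(q0,0,R)
state=q0 head=0 tape=0[1]10100
At halt the head is at cell 0.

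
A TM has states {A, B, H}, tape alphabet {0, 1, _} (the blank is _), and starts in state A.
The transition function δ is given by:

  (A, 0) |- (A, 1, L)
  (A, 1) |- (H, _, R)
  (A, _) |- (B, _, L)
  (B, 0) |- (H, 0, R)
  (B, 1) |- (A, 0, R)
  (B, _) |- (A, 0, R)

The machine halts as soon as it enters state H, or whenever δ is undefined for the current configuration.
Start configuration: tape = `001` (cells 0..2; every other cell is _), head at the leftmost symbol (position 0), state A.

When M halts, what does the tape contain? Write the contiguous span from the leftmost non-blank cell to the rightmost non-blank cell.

state=A head=0 tape=__[0]01   (A,0)→(A,1,L)
state=A head=-1 tape=_[_]101   (A,_)→(B,_,L)
state=B head=-2 tape=[_]_101   (B,_)→(A,0,R)
state=A head=-1 tape=0[_]101   (A,_)→(B,_,L)
state=B head=-2 tape=[0]_101   (B,0)→(H,0,R)
state=H head=-1 tape=0[_]101
The non-blank tape span at halt is 0_101.

0_101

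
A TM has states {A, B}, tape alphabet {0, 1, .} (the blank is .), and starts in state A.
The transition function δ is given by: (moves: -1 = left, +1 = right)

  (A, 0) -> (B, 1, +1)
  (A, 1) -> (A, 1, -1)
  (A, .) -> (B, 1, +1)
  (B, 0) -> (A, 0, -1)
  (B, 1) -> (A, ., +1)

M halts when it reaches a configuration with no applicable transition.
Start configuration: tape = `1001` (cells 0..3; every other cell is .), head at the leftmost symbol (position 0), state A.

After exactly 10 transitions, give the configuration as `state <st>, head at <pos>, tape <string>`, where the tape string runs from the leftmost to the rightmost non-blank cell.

state A, head at 4, tape 11.1

state=A head=0 tape=.[1]001.   (A,1)→(A,1,-1)
state=A head=-1 tape=[.]1001.   (A,.)→(B,1,+1)
state=B head=0 tape=1[1]001.   (B,1)→(A,.,+1)
state=A head=1 tape=1.[0]01.   (A,0)→(B,1,+1)
state=B head=2 tape=1.1[0]1.   (B,0)→(A,0,-1)
state=A head=1 tape=1.[1]01.   (A,1)→(A,1,-1)
state=A head=0 tape=1[.]101.   (A,.)→(B,1,+1)
state=B head=1 tape=11[1]01.   (B,1)→(A,.,+1)
state=A head=2 tape=11.[0]1.   (A,0)→(B,1,+1)
state=B head=3 tape=11.1[1].   (B,1)→(A,.,+1)
state=A head=4 tape=11.1.[.]
After 10 steps: state A, head at 4, tape 11.1.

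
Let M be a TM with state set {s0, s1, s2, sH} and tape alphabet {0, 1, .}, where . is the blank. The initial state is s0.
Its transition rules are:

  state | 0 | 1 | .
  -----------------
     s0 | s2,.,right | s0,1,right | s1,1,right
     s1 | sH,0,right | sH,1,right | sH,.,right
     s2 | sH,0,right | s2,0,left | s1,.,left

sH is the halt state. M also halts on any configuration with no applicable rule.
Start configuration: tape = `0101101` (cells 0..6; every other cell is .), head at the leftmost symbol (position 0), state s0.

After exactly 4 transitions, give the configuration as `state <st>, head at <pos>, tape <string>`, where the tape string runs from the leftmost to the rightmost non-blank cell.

state=s0 head=0 tape=.[0]101101   (s0,0)→(s2,.,right)
state=s2 head=1 tape=..[1]01101   (s2,1)→(s2,0,left)
state=s2 head=0 tape=.[.]001101   (s2,.)→(s1,.,left)
state=s1 head=-1 tape=[.].001101   (s1,.)→(sH,.,right)
state=sH head=0 tape=.[.]001101
After 4 steps: state sH, head at 0, tape 001101.

state sH, head at 0, tape 001101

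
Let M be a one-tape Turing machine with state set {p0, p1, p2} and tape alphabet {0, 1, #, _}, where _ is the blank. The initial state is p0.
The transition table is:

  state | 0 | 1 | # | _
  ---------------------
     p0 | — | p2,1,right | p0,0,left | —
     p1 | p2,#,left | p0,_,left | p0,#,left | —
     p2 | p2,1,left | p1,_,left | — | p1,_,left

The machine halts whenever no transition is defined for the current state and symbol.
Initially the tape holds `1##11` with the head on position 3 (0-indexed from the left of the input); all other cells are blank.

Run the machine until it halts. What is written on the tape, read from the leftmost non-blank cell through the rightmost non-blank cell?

p0 | _1##[1]1   read 1 → write 1, move right, go to p2
p2 | _1##1[1]   read 1 → write _, move left, go to p1
p1 | _1##[1]_   read 1 → write _, move left, go to p0
p0 | _1#[#]__   read # → write 0, move left, go to p0
p0 | _1[#]0__   read # → write 0, move left, go to p0
p0 | _[1]00__   read 1 → write 1, move right, go to p2
p2 | _1[0]0__   read 0 → write 1, move left, go to p2
p2 | _[1]10__   read 1 → write _, move left, go to p1
p1 | [_]_10__
The non-blank tape span at halt is 10.

10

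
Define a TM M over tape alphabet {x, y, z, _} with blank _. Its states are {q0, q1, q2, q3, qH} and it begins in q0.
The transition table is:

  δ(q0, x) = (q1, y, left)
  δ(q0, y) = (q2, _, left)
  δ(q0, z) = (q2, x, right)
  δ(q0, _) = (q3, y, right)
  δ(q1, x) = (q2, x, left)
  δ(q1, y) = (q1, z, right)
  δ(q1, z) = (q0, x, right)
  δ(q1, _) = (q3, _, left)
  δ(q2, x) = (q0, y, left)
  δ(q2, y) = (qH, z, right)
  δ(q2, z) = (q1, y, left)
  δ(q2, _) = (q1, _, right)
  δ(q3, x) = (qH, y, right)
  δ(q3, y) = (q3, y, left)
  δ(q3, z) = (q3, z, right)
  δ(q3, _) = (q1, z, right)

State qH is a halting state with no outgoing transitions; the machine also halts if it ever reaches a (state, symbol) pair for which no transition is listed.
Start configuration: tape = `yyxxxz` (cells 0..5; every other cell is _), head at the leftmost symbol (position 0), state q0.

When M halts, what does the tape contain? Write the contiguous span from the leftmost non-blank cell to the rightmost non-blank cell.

xz_xxxz

q0 | _[y]yxxxz   read y → write _, move left, go to q2
q2 | [_]_yxxxz   read _ → write _, move right, go to q1
q1 | _[_]yxxxz   read _ → write _, move left, go to q3
q3 | [_]_yxxxz   read _ → write z, move right, go to q1
q1 | z[_]yxxxz   read _ → write _, move left, go to q3
q3 | [z]_yxxxz   read z → write z, move right, go to q3
q3 | z[_]yxxxz   read _ → write z, move right, go to q1
q1 | zz[y]xxxz   read y → write z, move right, go to q1
q1 | zzz[x]xxz   read x → write x, move left, go to q2
q2 | zz[z]xxxz   read z → write y, move left, go to q1
q1 | z[z]yxxxz   read z → write x, move right, go to q0
q0 | zx[y]xxxz   read y → write _, move left, go to q2
q2 | z[x]_xxxz   read x → write y, move left, go to q0
q0 | [z]y_xxxz   read z → write x, move right, go to q2
q2 | x[y]_xxxz   read y → write z, move right, go to qH
qH | xz[_]xxxz
The non-blank tape span at halt is xz_xxxz.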